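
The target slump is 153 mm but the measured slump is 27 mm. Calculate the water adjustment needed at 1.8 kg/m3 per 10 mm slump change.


Difference = 153 - 27 = 126 mm
Water adjustment = 126 * 1.8 / 10 = 22.7 kg/m3

22.7


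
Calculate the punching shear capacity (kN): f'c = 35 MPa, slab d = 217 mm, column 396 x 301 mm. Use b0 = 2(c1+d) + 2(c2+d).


b0 = 2*(396 + 217) + 2*(301 + 217) = 2262 mm
Vc = 0.33 * sqrt(35) * 2262 * 217 / 1000
= 958.3 kN

958.3


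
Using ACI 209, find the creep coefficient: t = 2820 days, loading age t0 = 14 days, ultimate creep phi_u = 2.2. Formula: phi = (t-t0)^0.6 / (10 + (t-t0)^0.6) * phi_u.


dt = 2820 - 14 = 2806
phi = 2806^0.6 / (10 + 2806^0.6) * 2.2
= 2.027

2.027


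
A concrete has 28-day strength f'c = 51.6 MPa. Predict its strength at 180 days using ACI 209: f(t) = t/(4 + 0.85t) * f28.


f(180) = 180 / (4 + 0.85 * 180) * 51.6
= 180 / 157.0 * 51.6
= 59.16 MPa

59.16


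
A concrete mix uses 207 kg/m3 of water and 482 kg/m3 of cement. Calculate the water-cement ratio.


w/c = water / cement
w/c = 207 / 482 = 0.429

0.429


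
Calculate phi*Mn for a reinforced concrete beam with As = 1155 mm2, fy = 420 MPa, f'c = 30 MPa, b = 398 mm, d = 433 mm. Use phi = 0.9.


a = As * fy / (0.85 * f'c * b)
= 1155 * 420 / (0.85 * 30 * 398)
= 47.7978 mm
Mn = As * fy * (d - a/2) / 10^6
= 198.4549 kN-m
phi*Mn = 0.9 * 198.4549 = 178.61 kN-m

178.61


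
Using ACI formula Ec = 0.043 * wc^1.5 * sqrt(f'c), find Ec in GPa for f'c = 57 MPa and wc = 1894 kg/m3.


Ec = 0.043 * 1894^1.5 * sqrt(57) / 1000
= 26.76 GPa

26.76


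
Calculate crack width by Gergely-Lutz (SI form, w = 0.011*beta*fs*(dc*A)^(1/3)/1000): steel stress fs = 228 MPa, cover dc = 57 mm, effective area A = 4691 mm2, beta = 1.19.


w = 0.011 * beta * fs * (dc * A)^(1/3) / 1000
= 0.011 * 1.19 * 228 * (57 * 4691)^(1/3) / 1000
= 0.192 mm

0.192


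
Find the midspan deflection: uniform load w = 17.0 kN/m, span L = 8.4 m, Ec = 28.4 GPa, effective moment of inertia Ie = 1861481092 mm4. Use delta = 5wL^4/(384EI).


Convert: L = 8.4 m = 8400 mm, Ec = 28.4 GPa = 28400 MPa
delta = 5 * 17.0 * 8400^4 / (384 * 28400 * 1861481092)
= 20.85 mm

20.85


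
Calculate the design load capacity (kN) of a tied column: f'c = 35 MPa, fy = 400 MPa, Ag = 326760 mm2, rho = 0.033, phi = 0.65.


Ast = rho * Ag = 0.033 * 326760 = 10783.08 mm2
phi*Pn = 0.65 * 0.80 * (0.85 * 35 * (326760 - 10783.08) + 400 * 10783.08) / 1000
= 7131.04 kN

7131.04


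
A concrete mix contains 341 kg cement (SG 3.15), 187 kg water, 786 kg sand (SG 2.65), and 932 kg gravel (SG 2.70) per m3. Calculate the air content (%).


Vol cement = 341 / (3.15 * 1000) = 0.108254 m3
Vol water = 187 / 1000 = 0.187 m3
Vol sand = 786 / (2.65 * 1000) = 0.296604 m3
Vol gravel = 932 / (2.70 * 1000) = 0.345185 m3
Total solid + water volume = 0.937043 m3
Air = (1 - 0.937043) * 100 = 6.3%

6.3


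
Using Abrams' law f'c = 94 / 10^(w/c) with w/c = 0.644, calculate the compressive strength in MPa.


f'c = 94 / 10^0.644
= 94 / 4.406
= 21.34 MPa

21.34


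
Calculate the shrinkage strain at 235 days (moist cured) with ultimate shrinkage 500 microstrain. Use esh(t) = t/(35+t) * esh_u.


esh(235) = 235 / (35 + 235) * 500
= 235 / 270 * 500
= 435.2 microstrain

435.2


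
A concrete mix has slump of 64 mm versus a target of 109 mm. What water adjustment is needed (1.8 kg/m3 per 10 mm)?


Difference = 109 - 64 = 45 mm
Water adjustment = 45 * 1.8 / 10 = 8.1 kg/m3

8.1


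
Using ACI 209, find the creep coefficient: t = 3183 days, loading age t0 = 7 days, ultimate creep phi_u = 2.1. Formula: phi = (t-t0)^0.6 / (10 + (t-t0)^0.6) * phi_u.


dt = 3183 - 7 = 3176
phi = 3176^0.6 / (10 + 3176^0.6) * 2.1
= 1.946

1.946


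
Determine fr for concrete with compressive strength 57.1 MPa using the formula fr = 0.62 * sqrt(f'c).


fr = 0.62 * sqrt(57.1)
= 4.685 MPa

4.685


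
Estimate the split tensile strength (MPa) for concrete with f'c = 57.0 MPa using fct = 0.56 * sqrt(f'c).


fct = 0.56 * sqrt(57.0)
= 0.56 * 7.55
= 4.228 MPa

4.228


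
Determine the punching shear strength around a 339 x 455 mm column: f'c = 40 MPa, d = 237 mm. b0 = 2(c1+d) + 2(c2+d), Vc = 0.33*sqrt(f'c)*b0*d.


b0 = 2*(339 + 237) + 2*(455 + 237) = 2536 mm
Vc = 0.33 * sqrt(40) * 2536 * 237 / 1000
= 1254.42 kN

1254.42


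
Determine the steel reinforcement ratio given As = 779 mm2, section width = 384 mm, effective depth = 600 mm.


rho = As / (b * d)
= 779 / (384 * 600)
= 0.0034

0.0034


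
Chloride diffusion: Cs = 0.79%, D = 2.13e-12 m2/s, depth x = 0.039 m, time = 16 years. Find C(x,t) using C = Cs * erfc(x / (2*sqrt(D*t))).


t_seconds = 16 * 365.25 * 24 * 3600 = 504921600.0 s
arg = 0.039 / (2 * sqrt(2.13e-12 * 504921600.0))
= 0.5946
erfc(0.5946) = 0.4004
C = 0.79 * 0.4004 = 0.3163%

0.3163


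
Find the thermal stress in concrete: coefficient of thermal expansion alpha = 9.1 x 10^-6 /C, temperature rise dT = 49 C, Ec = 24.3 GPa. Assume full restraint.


sigma = alpha * dT * Ec
= 9.1e-6 * 49 * 24.3 * 1000
= 10.835 MPa

10.835


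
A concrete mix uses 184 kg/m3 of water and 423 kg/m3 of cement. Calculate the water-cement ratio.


w/c = water / cement
w/c = 184 / 423 = 0.435

0.435


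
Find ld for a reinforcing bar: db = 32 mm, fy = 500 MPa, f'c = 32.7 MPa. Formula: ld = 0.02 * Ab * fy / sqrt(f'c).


Ab = pi * 32^2 / 4 = 804.248 mm2
ld = 0.02 * 804.248 * 500 / sqrt(32.7)
= 1406.4 mm

1406.4


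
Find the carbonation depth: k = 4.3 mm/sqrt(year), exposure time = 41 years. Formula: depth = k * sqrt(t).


depth = k * sqrt(t)
= 4.3 * sqrt(41)
= 27.53 mm

27.53


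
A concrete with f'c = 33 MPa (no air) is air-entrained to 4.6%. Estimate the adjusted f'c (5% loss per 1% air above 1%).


Strength loss = (4.6 - 1) * 5 = 18.0%
f'c = 33 * (1 - 18.0/100)
= 27.06 MPa

27.06


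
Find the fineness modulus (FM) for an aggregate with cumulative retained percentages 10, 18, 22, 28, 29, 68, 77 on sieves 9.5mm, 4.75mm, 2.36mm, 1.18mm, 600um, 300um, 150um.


FM = sum(cumulative % retained) / 100
= 252 / 100
= 2.52

2.52


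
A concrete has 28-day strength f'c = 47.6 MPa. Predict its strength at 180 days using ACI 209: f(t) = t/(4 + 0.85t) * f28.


f(180) = 180 / (4 + 0.85 * 180) * 47.6
= 180 / 157.0 * 47.6
= 54.57 MPa

54.57


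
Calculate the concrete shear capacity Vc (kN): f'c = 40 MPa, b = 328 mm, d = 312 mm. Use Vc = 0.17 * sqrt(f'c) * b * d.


Vc = 0.17 * sqrt(40) * 328 * 312 / 1000
= 110.03 kN

110.03


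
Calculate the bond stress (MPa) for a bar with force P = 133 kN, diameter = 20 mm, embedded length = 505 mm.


u = P / (pi * db * ld)
= 133 * 1000 / (pi * 20 * 505)
= 4.192 MPa

4.192


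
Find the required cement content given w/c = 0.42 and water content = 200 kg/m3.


Cement = water / (w/c)
= 200 / 0.42
= 476.2 kg/m3

476.2


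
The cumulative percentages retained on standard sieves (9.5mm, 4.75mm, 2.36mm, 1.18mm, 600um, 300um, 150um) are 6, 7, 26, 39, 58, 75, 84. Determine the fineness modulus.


FM = sum(cumulative % retained) / 100
= 295 / 100
= 2.95

2.95


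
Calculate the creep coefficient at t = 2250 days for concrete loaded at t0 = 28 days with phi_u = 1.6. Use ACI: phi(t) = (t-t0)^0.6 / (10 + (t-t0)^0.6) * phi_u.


dt = 2250 - 28 = 2222
phi = 2222^0.6 / (10 + 2222^0.6) * 1.6
= 1.457

1.457


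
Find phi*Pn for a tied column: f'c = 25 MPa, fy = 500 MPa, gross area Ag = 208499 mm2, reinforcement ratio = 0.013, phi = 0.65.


Ast = rho * Ag = 0.013 * 208499 = 2710.487 mm2
phi*Pn = 0.65 * 0.80 * (0.85 * 25 * (208499 - 2710.487) + 500 * 2710.487) / 1000
= 2978.69 kN

2978.69


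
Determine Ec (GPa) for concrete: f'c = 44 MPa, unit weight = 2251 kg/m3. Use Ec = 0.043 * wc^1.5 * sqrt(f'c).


Ec = 0.043 * 2251^1.5 * sqrt(44) / 1000
= 30.46 GPa

30.46


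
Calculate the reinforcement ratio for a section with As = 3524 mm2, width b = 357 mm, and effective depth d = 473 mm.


rho = As / (b * d)
= 3524 / (357 * 473)
= 0.0209

0.0209


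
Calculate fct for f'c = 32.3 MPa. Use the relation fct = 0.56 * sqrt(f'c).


fct = 0.56 * sqrt(32.3)
= 0.56 * 5.683
= 3.183 MPa

3.183


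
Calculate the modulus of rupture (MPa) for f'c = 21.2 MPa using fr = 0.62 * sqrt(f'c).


fr = 0.62 * sqrt(21.2)
= 2.855 MPa

2.855


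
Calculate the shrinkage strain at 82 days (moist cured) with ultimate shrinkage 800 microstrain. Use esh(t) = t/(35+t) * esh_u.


esh(82) = 82 / (35 + 82) * 800
= 82 / 117 * 800
= 560.7 microstrain

560.7


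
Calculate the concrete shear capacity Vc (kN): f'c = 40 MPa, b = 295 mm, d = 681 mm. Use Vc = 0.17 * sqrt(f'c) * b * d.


Vc = 0.17 * sqrt(40) * 295 * 681 / 1000
= 216.0 kN

216.0


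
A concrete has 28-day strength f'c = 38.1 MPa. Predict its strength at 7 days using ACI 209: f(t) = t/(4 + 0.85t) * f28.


f(7) = 7 / (4 + 0.85 * 7) * 38.1
= 7 / 9.95 * 38.1
= 26.8 MPa

26.8


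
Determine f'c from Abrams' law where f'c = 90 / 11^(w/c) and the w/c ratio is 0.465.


f'c = 90 / 11^0.465
= 90 / 3.05
= 29.51 MPa

29.51


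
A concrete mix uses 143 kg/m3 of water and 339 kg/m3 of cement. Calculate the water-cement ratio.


w/c = water / cement
w/c = 143 / 339 = 0.422

0.422


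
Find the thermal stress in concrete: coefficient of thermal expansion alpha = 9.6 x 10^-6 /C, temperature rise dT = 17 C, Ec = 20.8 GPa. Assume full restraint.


sigma = alpha * dT * Ec
= 9.6e-6 * 17 * 20.8 * 1000
= 3.395 MPa

3.395


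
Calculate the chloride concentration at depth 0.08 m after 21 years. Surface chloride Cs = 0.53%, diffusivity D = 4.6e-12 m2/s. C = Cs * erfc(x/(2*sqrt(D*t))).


t_seconds = 21 * 365.25 * 24 * 3600 = 662709600.0 s
arg = 0.08 / (2 * sqrt(4.6e-12 * 662709600.0))
= 0.7245
erfc(0.7245) = 0.3056
C = 0.53 * 0.3056 = 0.162%

0.162


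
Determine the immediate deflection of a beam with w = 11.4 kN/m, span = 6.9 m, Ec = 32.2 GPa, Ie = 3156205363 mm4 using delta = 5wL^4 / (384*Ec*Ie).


Convert: L = 6.9 m = 6900 mm, Ec = 32.2 GPa = 32200 MPa
delta = 5 * 11.4 * 6900^4 / (384 * 32200 * 3156205363)
= 3.31 mm

3.31


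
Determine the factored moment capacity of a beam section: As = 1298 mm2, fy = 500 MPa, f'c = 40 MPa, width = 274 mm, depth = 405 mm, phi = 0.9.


a = As * fy / (0.85 * f'c * b)
= 1298 * 500 / (0.85 * 40 * 274)
= 69.6651 mm
Mn = As * fy * (d - a/2) / 10^6
= 240.2387 kN-m
phi*Mn = 0.9 * 240.2387 = 216.21 kN-m

216.21


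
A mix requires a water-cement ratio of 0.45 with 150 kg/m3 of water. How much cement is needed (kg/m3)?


Cement = water / (w/c)
= 150 / 0.45
= 333.3 kg/m3

333.3


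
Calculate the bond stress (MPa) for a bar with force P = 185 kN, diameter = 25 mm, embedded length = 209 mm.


u = P / (pi * db * ld)
= 185 * 1000 / (pi * 25 * 209)
= 11.27 MPa

11.27


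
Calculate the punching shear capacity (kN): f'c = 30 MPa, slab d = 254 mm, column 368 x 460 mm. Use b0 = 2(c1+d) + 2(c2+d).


b0 = 2*(368 + 254) + 2*(460 + 254) = 2672 mm
Vc = 0.33 * sqrt(30) * 2672 * 254 / 1000
= 1226.72 kN

1226.72


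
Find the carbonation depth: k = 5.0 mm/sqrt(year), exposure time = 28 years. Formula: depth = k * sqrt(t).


depth = k * sqrt(t)
= 5.0 * sqrt(28)
= 26.46 mm

26.46


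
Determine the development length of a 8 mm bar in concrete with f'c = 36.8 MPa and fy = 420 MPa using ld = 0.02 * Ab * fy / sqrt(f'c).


Ab = pi * 8^2 / 4 = 50.265 mm2
ld = 0.02 * 50.265 * 420 / sqrt(36.8)
= 69.6 mm

69.6


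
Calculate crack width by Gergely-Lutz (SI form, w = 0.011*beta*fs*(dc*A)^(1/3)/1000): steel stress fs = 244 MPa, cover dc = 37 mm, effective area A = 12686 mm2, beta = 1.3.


w = 0.011 * beta * fs * (dc * A)^(1/3) / 1000
= 0.011 * 1.3 * 244 * (37 * 12686)^(1/3) / 1000
= 0.271 mm

0.271


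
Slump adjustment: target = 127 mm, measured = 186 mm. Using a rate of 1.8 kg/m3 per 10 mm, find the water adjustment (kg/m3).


Difference = 127 - 186 = -59 mm
Water adjustment = -59 * 1.8 / 10 = -10.6 kg/m3

-10.6


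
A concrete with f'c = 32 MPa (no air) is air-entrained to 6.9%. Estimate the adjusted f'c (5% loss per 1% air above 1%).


Strength loss = (6.9 - 1) * 5 = 29.5%
f'c = 32 * (1 - 29.5/100)
= 22.56 MPa

22.56


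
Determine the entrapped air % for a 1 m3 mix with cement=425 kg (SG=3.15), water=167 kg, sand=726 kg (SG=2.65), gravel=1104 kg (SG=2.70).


Vol cement = 425 / (3.15 * 1000) = 0.134921 m3
Vol water = 167 / 1000 = 0.167 m3
Vol sand = 726 / (2.65 * 1000) = 0.273962 m3
Vol gravel = 1104 / (2.70 * 1000) = 0.408889 m3
Total solid + water volume = 0.984772 m3
Air = (1 - 0.984772) * 100 = 1.52%

1.52


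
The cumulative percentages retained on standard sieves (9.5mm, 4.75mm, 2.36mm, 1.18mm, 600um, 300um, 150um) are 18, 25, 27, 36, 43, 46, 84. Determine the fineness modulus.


FM = sum(cumulative % retained) / 100
= 279 / 100
= 2.79

2.79


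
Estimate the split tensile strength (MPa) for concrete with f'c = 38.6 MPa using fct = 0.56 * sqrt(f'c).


fct = 0.56 * sqrt(38.6)
= 0.56 * 6.213
= 3.479 MPa

3.479


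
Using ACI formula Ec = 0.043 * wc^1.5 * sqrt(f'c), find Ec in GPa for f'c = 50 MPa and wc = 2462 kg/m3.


Ec = 0.043 * 2462^1.5 * sqrt(50) / 1000
= 37.14 GPa

37.14


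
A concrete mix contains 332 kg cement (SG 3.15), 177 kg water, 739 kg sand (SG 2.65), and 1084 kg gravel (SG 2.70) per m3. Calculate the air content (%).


Vol cement = 332 / (3.15 * 1000) = 0.105397 m3
Vol water = 177 / 1000 = 0.177 m3
Vol sand = 739 / (2.65 * 1000) = 0.278868 m3
Vol gravel = 1084 / (2.70 * 1000) = 0.401481 m3
Total solid + water volume = 0.962746 m3
Air = (1 - 0.962746) * 100 = 3.73%

3.73


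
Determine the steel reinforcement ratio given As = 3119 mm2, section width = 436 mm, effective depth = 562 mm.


rho = As / (b * d)
= 3119 / (436 * 562)
= 0.0127

0.0127


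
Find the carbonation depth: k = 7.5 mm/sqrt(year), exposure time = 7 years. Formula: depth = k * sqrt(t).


depth = k * sqrt(t)
= 7.5 * sqrt(7)
= 19.84 mm

19.84


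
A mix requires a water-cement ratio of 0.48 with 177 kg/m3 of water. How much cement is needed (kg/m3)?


Cement = water / (w/c)
= 177 / 0.48
= 368.8 kg/m3

368.8


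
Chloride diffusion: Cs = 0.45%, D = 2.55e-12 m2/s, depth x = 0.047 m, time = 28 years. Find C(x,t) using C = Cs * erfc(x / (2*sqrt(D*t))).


t_seconds = 28 * 365.25 * 24 * 3600 = 883612800.0 s
arg = 0.047 / (2 * sqrt(2.55e-12 * 883612800.0))
= 0.4951
erfc(0.4951) = 0.4838
C = 0.45 * 0.4838 = 0.2177%

0.2177


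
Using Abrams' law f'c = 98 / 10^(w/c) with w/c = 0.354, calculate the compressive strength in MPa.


f'c = 98 / 10^0.354
= 98 / 2.259
= 43.37 MPa

43.37


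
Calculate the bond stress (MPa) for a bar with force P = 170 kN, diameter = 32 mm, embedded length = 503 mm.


u = P / (pi * db * ld)
= 170 * 1000 / (pi * 32 * 503)
= 3.362 MPa

3.362


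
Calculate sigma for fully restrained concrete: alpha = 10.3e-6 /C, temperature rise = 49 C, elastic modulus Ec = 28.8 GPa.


sigma = alpha * dT * Ec
= 10.3e-6 * 49 * 28.8 * 1000
= 14.535 MPa

14.535


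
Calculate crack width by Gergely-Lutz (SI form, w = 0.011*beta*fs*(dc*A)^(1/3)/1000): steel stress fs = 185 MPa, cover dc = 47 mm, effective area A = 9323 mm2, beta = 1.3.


w = 0.011 * beta * fs * (dc * A)^(1/3) / 1000
= 0.011 * 1.3 * 185 * (47 * 9323)^(1/3) / 1000
= 0.201 mm

0.201


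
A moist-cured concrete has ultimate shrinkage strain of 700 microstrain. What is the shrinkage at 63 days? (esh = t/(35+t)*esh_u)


esh(63) = 63 / (35 + 63) * 700
= 63 / 98 * 700
= 450.0 microstrain

450.0


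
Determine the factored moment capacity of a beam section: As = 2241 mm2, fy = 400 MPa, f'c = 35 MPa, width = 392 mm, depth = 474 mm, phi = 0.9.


a = As * fy / (0.85 * f'c * b)
= 2241 * 400 / (0.85 * 35 * 392)
= 76.865 mm
Mn = As * fy * (d - a/2) / 10^6
= 390.4427 kN-m
phi*Mn = 0.9 * 390.4427 = 351.4 kN-m

351.4


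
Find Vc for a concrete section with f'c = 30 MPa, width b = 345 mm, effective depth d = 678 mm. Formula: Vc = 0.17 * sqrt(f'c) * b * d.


Vc = 0.17 * sqrt(30) * 345 * 678 / 1000
= 217.8 kN

217.8


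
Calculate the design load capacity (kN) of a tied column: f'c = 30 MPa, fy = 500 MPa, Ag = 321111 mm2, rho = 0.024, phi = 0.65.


Ast = rho * Ag = 0.024 * 321111 = 7706.664 mm2
phi*Pn = 0.65 * 0.80 * (0.85 * 30 * (321111 - 7706.664) + 500 * 7706.664) / 1000
= 6159.47 kN

6159.47


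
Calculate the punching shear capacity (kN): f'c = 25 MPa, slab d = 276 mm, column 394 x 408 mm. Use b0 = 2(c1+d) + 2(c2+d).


b0 = 2*(394 + 276) + 2*(408 + 276) = 2708 mm
Vc = 0.33 * sqrt(25) * 2708 * 276 / 1000
= 1233.22 kN

1233.22


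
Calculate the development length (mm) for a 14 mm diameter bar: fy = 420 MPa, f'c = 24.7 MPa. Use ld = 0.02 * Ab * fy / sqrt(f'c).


Ab = pi * 14^2 / 4 = 153.938 mm2
ld = 0.02 * 153.938 * 420 / sqrt(24.7)
= 260.2 mm

260.2


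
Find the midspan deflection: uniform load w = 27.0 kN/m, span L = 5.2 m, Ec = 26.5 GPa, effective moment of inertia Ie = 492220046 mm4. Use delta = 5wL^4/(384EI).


Convert: L = 5.2 m = 5200 mm, Ec = 26.5 GPa = 26500 MPa
delta = 5 * 27.0 * 5200^4 / (384 * 26500 * 492220046)
= 19.71 mm

19.71


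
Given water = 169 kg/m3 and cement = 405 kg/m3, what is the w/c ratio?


w/c = water / cement
w/c = 169 / 405 = 0.417

0.417


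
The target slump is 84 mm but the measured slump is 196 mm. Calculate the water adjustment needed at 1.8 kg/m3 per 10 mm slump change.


Difference = 84 - 196 = -112 mm
Water adjustment = -112 * 1.8 / 10 = -20.2 kg/m3

-20.2


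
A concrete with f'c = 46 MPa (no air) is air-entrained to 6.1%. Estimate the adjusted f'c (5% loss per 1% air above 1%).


Strength loss = (6.1 - 1) * 5 = 25.5%
f'c = 46 * (1 - 25.5/100)
= 34.27 MPa

34.27


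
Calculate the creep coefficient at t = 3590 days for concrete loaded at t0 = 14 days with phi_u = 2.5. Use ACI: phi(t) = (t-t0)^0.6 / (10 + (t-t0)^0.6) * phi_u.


dt = 3590 - 14 = 3576
phi = 3576^0.6 / (10 + 3576^0.6) * 2.5
= 2.328

2.328


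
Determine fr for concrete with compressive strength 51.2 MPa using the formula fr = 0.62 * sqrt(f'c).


fr = 0.62 * sqrt(51.2)
= 4.436 MPa

4.436


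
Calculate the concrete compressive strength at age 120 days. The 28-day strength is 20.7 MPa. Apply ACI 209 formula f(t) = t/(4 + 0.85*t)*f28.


f(120) = 120 / (4 + 0.85 * 120) * 20.7
= 120 / 106.0 * 20.7
= 23.43 MPa

23.43


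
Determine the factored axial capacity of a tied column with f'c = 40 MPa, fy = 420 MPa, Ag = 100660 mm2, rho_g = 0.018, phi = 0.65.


Ast = rho * Ag = 0.018 * 100660 = 1811.88 mm2
phi*Pn = 0.65 * 0.80 * (0.85 * 40 * (100660 - 1811.88) + 420 * 1811.88) / 1000
= 2143.35 kN

2143.35


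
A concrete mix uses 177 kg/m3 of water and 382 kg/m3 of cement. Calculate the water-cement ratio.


w/c = water / cement
w/c = 177 / 382 = 0.463

0.463


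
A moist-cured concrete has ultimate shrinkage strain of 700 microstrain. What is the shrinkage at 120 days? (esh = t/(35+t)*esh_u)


esh(120) = 120 / (35 + 120) * 700
= 120 / 155 * 700
= 541.9 microstrain

541.9


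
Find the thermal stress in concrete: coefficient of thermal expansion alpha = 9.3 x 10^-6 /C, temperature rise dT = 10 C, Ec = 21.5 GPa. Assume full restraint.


sigma = alpha * dT * Ec
= 9.3e-6 * 10 * 21.5 * 1000
= 2.0 MPa

2.0


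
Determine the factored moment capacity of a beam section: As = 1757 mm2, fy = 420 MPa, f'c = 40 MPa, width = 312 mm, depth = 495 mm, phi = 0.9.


a = As * fy / (0.85 * f'c * b)
= 1757 * 420 / (0.85 * 40 * 312)
= 69.5645 mm
Mn = As * fy * (d - a/2) / 10^6
= 339.6131 kN-m
phi*Mn = 0.9 * 339.6131 = 305.65 kN-m

305.65


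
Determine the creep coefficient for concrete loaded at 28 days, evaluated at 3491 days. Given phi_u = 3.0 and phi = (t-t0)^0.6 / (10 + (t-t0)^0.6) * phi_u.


dt = 3491 - 28 = 3463
phi = 3463^0.6 / (10 + 3463^0.6) * 3.0
= 2.79

2.79


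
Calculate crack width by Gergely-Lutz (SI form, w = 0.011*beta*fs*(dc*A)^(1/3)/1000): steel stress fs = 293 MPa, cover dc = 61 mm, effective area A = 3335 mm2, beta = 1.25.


w = 0.011 * beta * fs * (dc * A)^(1/3) / 1000
= 0.011 * 1.25 * 293 * (61 * 3335)^(1/3) / 1000
= 0.237 mm

0.237


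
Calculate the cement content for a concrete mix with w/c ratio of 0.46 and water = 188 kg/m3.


Cement = water / (w/c)
= 188 / 0.46
= 408.7 kg/m3

408.7


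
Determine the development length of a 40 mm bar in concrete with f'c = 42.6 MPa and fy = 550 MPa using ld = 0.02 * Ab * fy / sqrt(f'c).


Ab = pi * 40^2 / 4 = 1256.637 mm2
ld = 0.02 * 1256.637 * 550 / sqrt(42.6)
= 2117.9 mm

2117.9


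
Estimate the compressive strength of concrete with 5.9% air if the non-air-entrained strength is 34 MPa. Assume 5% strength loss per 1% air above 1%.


Strength loss = (5.9 - 1) * 5 = 24.5%
f'c = 34 * (1 - 24.5/100)
= 25.67 MPa

25.67


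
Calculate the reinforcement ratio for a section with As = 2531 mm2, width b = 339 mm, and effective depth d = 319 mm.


rho = As / (b * d)
= 2531 / (339 * 319)
= 0.0234

0.0234


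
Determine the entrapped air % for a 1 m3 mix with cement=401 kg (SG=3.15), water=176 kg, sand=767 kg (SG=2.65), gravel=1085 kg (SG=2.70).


Vol cement = 401 / (3.15 * 1000) = 0.127302 m3
Vol water = 176 / 1000 = 0.176 m3
Vol sand = 767 / (2.65 * 1000) = 0.289434 m3
Vol gravel = 1085 / (2.70 * 1000) = 0.401852 m3
Total solid + water volume = 0.994587 m3
Air = (1 - 0.994587) * 100 = 0.54%

0.54


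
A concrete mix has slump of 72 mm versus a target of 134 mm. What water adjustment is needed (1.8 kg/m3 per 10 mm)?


Difference = 134 - 72 = 62 mm
Water adjustment = 62 * 1.8 / 10 = 11.2 kg/m3

11.2


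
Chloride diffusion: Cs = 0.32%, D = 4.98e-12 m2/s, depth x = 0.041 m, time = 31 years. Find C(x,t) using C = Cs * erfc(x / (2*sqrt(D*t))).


t_seconds = 31 * 365.25 * 24 * 3600 = 978285600.0 s
arg = 0.041 / (2 * sqrt(4.98e-12 * 978285600.0))
= 0.2937
erfc(0.2937) = 0.6779
C = 0.32 * 0.6779 = 0.2169%

0.2169


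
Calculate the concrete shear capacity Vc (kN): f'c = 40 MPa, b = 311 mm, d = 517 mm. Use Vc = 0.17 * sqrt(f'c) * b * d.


Vc = 0.17 * sqrt(40) * 311 * 517 / 1000
= 172.87 kN

172.87


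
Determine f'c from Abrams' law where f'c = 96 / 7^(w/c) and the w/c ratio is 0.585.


f'c = 96 / 7^0.585
= 96 / 3.122
= 30.75 MPa

30.75


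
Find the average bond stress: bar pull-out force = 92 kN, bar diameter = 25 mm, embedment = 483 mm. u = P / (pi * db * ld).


u = P / (pi * db * ld)
= 92 * 1000 / (pi * 25 * 483)
= 2.425 MPa

2.425


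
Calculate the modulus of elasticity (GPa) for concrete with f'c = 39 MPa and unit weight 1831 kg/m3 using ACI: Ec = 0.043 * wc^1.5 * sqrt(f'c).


Ec = 0.043 * 1831^1.5 * sqrt(39) / 1000
= 21.04 GPa

21.04


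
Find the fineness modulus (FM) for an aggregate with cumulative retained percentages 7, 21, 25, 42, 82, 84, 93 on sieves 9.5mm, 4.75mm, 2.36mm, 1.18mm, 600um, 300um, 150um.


FM = sum(cumulative % retained) / 100
= 354 / 100
= 3.54

3.54


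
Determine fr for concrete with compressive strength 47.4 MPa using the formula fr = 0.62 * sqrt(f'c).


fr = 0.62 * sqrt(47.4)
= 4.269 MPa

4.269


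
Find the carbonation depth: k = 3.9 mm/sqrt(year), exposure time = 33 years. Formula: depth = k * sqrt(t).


depth = k * sqrt(t)
= 3.9 * sqrt(33)
= 22.4 mm

22.4


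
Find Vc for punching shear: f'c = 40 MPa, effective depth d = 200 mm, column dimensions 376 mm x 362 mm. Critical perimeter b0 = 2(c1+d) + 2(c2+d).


b0 = 2*(376 + 200) + 2*(362 + 200) = 2276 mm
Vc = 0.33 * sqrt(40) * 2276 * 200 / 1000
= 950.05 kN

950.05


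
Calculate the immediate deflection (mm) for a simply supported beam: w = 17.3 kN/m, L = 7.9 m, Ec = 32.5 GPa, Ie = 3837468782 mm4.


Convert: L = 7.9 m = 7900 mm, Ec = 32.5 GPa = 32500 MPa
delta = 5 * 17.3 * 7900^4 / (384 * 32500 * 3837468782)
= 7.04 mm

7.04


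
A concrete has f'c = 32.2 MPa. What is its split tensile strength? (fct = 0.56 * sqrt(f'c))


fct = 0.56 * sqrt(32.2)
= 0.56 * 5.675
= 3.178 MPa

3.178


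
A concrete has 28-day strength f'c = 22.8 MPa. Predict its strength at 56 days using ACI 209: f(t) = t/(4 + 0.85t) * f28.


f(56) = 56 / (4 + 0.85 * 56) * 22.8
= 56 / 51.6 * 22.8
= 24.74 MPa

24.74


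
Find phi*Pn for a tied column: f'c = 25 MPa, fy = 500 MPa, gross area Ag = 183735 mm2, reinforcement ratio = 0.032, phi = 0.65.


Ast = rho * Ag = 0.032 * 183735 = 5879.52 mm2
phi*Pn = 0.65 * 0.80 * (0.85 * 25 * (183735 - 5879.52) + 500 * 5879.52) / 1000
= 3493.98 kN

3493.98


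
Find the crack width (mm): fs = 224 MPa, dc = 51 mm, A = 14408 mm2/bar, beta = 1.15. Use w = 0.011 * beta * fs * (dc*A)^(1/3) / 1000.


w = 0.011 * beta * fs * (dc * A)^(1/3) / 1000
= 0.011 * 1.15 * 224 * (51 * 14408)^(1/3) / 1000
= 0.256 mm

0.256


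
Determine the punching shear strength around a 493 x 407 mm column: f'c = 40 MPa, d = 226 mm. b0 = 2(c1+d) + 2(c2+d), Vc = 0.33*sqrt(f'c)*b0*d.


b0 = 2*(493 + 226) + 2*(407 + 226) = 2704 mm
Vc = 0.33 * sqrt(40) * 2704 * 226 / 1000
= 1275.44 kN

1275.44


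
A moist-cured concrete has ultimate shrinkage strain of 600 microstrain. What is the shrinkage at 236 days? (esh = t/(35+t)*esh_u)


esh(236) = 236 / (35 + 236) * 600
= 236 / 271 * 600
= 522.5 microstrain

522.5


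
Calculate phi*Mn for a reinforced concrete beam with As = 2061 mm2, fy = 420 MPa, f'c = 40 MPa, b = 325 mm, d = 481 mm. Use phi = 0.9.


a = As * fy / (0.85 * f'c * b)
= 2061 * 420 / (0.85 * 40 * 325)
= 78.3367 mm
Mn = As * fy * (d - a/2) / 10^6
= 382.4583 kN-m
phi*Mn = 0.9 * 382.4583 = 344.21 kN-m

344.21


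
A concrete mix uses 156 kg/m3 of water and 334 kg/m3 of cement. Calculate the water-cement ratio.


w/c = water / cement
w/c = 156 / 334 = 0.467

0.467


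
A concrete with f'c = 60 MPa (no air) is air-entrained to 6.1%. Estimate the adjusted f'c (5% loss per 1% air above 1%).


Strength loss = (6.1 - 1) * 5 = 25.5%
f'c = 60 * (1 - 25.5/100)
= 44.7 MPa

44.7


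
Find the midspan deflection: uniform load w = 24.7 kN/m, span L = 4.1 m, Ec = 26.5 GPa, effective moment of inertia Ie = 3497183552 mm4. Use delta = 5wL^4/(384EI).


Convert: L = 4.1 m = 4100 mm, Ec = 26.5 GPa = 26500 MPa
delta = 5 * 24.7 * 4100^4 / (384 * 26500 * 3497183552)
= 0.98 mm

0.98


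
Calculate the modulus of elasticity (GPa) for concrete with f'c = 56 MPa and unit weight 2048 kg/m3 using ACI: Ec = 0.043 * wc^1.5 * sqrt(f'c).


Ec = 0.043 * 2048^1.5 * sqrt(56) / 1000
= 29.82 GPa

29.82


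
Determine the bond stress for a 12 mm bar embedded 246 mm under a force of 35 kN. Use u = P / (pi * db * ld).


u = P / (pi * db * ld)
= 35 * 1000 / (pi * 12 * 246)
= 3.774 MPa

3.774


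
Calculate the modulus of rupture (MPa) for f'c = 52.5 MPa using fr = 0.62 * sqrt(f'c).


fr = 0.62 * sqrt(52.5)
= 4.492 MPa

4.492


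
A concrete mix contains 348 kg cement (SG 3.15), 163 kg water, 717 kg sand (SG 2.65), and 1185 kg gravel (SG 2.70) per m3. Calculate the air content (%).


Vol cement = 348 / (3.15 * 1000) = 0.110476 m3
Vol water = 163 / 1000 = 0.163 m3
Vol sand = 717 / (2.65 * 1000) = 0.270566 m3
Vol gravel = 1185 / (2.70 * 1000) = 0.438889 m3
Total solid + water volume = 0.982931 m3
Air = (1 - 0.982931) * 100 = 1.71%

1.71


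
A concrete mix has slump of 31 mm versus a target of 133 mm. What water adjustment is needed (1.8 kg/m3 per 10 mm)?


Difference = 133 - 31 = 102 mm
Water adjustment = 102 * 1.8 / 10 = 18.4 kg/m3

18.4


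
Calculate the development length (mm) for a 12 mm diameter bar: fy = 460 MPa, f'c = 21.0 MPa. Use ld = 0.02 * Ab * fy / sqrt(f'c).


Ab = pi * 12^2 / 4 = 113.097 mm2
ld = 0.02 * 113.097 * 460 / sqrt(21.0)
= 227.1 mm

227.1


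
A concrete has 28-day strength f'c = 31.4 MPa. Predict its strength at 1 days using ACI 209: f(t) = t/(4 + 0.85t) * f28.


f(1) = 1 / (4 + 0.85 * 1) * 31.4
= 1 / 4.85 * 31.4
= 6.47 MPa

6.47


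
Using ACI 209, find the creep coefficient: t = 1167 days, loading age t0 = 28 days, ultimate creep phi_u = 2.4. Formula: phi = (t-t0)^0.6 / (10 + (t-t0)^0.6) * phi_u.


dt = 1167 - 28 = 1139
phi = 1139^0.6 / (10 + 1139^0.6) * 2.4
= 2.093

2.093


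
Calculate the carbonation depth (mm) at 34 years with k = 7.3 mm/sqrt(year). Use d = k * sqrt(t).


depth = k * sqrt(t)
= 7.3 * sqrt(34)
= 42.57 mm

42.57


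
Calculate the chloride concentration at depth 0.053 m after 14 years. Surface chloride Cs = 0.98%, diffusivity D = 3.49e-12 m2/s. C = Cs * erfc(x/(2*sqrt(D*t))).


t_seconds = 14 * 365.25 * 24 * 3600 = 441806400.0 s
arg = 0.053 / (2 * sqrt(3.49e-12 * 441806400.0))
= 0.6749
erfc(0.6749) = 0.3399
C = 0.98 * 0.3399 = 0.3331%

0.3331


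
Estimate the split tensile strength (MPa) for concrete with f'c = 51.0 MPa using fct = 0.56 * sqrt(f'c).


fct = 0.56 * sqrt(51.0)
= 0.56 * 7.141
= 3.999 MPa

3.999


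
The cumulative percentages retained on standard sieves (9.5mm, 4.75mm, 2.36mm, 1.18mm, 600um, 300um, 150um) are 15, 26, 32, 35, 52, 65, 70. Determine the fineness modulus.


FM = sum(cumulative % retained) / 100
= 295 / 100
= 2.95

2.95


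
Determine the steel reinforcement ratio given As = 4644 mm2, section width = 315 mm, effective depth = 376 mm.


rho = As / (b * d)
= 4644 / (315 * 376)
= 0.0392

0.0392


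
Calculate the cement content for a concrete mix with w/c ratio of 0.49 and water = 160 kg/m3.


Cement = water / (w/c)
= 160 / 0.49
= 326.5 kg/m3

326.5


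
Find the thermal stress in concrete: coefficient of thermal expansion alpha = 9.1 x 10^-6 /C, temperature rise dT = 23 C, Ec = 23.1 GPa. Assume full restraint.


sigma = alpha * dT * Ec
= 9.1e-6 * 23 * 23.1 * 1000
= 4.835 MPa

4.835


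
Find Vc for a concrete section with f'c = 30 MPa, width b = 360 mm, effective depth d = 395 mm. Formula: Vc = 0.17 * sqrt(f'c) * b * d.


Vc = 0.17 * sqrt(30) * 360 * 395 / 1000
= 132.41 kN

132.41


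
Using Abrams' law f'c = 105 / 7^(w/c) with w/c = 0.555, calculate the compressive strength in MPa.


f'c = 105 / 7^0.555
= 105 / 2.945
= 35.66 MPa

35.66


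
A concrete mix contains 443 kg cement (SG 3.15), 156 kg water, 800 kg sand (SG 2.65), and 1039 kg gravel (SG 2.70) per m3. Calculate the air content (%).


Vol cement = 443 / (3.15 * 1000) = 0.140635 m3
Vol water = 156 / 1000 = 0.156 m3
Vol sand = 800 / (2.65 * 1000) = 0.301887 m3
Vol gravel = 1039 / (2.70 * 1000) = 0.384815 m3
Total solid + water volume = 0.983337 m3
Air = (1 - 0.983337) * 100 = 1.67%

1.67


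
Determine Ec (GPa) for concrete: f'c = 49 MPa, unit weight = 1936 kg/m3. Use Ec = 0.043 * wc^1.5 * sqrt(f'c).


Ec = 0.043 * 1936^1.5 * sqrt(49) / 1000
= 25.64 GPa

25.64


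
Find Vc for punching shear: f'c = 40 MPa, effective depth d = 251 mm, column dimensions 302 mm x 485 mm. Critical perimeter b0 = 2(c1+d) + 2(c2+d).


b0 = 2*(302 + 251) + 2*(485 + 251) = 2578 mm
Vc = 0.33 * sqrt(40) * 2578 * 251 / 1000
= 1350.52 kN

1350.52


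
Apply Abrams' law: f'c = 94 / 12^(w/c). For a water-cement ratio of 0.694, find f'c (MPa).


f'c = 94 / 12^0.694
= 94 / 5.61
= 16.76 MPa

16.76


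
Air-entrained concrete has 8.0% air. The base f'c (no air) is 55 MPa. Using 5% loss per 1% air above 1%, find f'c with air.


Strength loss = (8.0 - 1) * 5 = 35.0%
f'c = 55 * (1 - 35.0/100)
= 35.75 MPa

35.75


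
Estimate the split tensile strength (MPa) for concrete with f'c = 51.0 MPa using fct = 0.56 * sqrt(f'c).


fct = 0.56 * sqrt(51.0)
= 0.56 * 7.141
= 3.999 MPa

3.999


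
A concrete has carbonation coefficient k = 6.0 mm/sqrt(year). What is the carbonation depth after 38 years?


depth = k * sqrt(t)
= 6.0 * sqrt(38)
= 36.99 mm

36.99


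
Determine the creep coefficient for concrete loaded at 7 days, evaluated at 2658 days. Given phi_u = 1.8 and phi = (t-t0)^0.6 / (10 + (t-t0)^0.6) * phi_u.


dt = 2658 - 7 = 2651
phi = 2651^0.6 / (10 + 2651^0.6) * 1.8
= 1.654

1.654


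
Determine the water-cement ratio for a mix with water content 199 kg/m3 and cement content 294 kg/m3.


w/c = water / cement
w/c = 199 / 294 = 0.677

0.677


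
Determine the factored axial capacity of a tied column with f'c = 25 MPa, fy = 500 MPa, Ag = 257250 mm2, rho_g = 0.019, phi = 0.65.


Ast = rho * Ag = 0.019 * 257250 = 4887.75 mm2
phi*Pn = 0.65 * 0.80 * (0.85 * 25 * (257250 - 4887.75) + 500 * 4887.75) / 1000
= 4059.42 kN

4059.42


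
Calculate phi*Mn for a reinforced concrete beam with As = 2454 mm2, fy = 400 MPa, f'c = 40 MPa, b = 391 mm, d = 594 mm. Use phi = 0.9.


a = As * fy / (0.85 * f'c * b)
= 2454 * 400 / (0.85 * 40 * 391)
= 73.8378 mm
Mn = As * fy * (d - a/2) / 10^6
= 546.8308 kN-m
phi*Mn = 0.9 * 546.8308 = 492.15 kN-m

492.15


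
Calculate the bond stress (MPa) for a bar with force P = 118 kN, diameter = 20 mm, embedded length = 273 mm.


u = P / (pi * db * ld)
= 118 * 1000 / (pi * 20 * 273)
= 6.879 MPa

6.879


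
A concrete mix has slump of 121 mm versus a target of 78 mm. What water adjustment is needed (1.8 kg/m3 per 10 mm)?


Difference = 78 - 121 = -43 mm
Water adjustment = -43 * 1.8 / 10 = -7.7 kg/m3

-7.7


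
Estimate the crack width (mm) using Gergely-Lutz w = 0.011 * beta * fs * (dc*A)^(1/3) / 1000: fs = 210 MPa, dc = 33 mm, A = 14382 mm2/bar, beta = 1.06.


w = 0.011 * beta * fs * (dc * A)^(1/3) / 1000
= 0.011 * 1.06 * 210 * (33 * 14382)^(1/3) / 1000
= 0.191 mm

0.191


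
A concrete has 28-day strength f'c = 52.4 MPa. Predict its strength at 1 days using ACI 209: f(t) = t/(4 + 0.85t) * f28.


f(1) = 1 / (4 + 0.85 * 1) * 52.4
= 1 / 4.85 * 52.4
= 10.8 MPa

10.8


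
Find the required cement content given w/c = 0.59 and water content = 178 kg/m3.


Cement = water / (w/c)
= 178 / 0.59
= 301.7 kg/m3

301.7


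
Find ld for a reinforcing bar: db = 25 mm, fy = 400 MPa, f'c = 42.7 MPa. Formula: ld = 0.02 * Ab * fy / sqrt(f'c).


Ab = pi * 25^2 / 4 = 490.874 mm2
ld = 0.02 * 490.874 * 400 / sqrt(42.7)
= 601.0 mm

601.0


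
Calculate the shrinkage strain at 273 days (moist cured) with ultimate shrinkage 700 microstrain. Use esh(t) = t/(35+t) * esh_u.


esh(273) = 273 / (35 + 273) * 700
= 273 / 308 * 700
= 620.5 microstrain

620.5


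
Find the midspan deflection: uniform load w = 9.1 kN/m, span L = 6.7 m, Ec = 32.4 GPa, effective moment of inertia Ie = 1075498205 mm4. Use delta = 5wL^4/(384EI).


Convert: L = 6.7 m = 6700 mm, Ec = 32.4 GPa = 32400 MPa
delta = 5 * 9.1 * 6700^4 / (384 * 32400 * 1075498205)
= 6.85 mm

6.85


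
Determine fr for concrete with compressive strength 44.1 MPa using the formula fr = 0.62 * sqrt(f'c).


fr = 0.62 * sqrt(44.1)
= 4.117 MPa

4.117


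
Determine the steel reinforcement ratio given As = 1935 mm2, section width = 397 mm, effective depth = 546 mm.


rho = As / (b * d)
= 1935 / (397 * 546)
= 0.0089

0.0089


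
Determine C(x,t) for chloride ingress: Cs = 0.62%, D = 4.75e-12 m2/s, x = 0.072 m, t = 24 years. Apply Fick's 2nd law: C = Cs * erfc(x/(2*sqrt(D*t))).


t_seconds = 24 * 365.25 * 24 * 3600 = 757382400.0 s
arg = 0.072 / (2 * sqrt(4.75e-12 * 757382400.0))
= 0.6002
erfc(0.6002) = 0.396
C = 0.62 * 0.396 = 0.2455%

0.2455


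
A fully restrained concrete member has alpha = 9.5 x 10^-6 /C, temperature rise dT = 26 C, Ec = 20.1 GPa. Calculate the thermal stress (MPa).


sigma = alpha * dT * Ec
= 9.5e-6 * 26 * 20.1 * 1000
= 4.965 MPa

4.965


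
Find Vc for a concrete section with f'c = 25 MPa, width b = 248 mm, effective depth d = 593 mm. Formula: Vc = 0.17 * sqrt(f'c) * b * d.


Vc = 0.17 * sqrt(25) * 248 * 593 / 1000
= 125.0 kN

125.0


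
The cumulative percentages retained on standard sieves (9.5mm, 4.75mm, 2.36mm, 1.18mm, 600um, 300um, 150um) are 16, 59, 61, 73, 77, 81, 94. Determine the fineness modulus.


FM = sum(cumulative % retained) / 100
= 461 / 100
= 4.61

4.61


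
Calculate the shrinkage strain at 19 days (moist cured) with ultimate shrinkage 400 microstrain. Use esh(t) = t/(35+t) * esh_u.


esh(19) = 19 / (35 + 19) * 400
= 19 / 54 * 400
= 140.7 microstrain

140.7


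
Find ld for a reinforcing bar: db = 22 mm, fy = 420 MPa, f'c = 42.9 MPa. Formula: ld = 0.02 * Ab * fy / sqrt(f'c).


Ab = pi * 22^2 / 4 = 380.133 mm2
ld = 0.02 * 380.133 * 420 / sqrt(42.9)
= 487.5 mm

487.5


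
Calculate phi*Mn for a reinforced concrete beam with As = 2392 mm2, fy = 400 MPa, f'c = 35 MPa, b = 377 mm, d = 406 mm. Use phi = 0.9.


a = As * fy / (0.85 * f'c * b)
= 2392 * 400 / (0.85 * 35 * 377)
= 85.3086 mm
Mn = As * fy * (d - a/2) / 10^6
= 347.6492 kN-m
phi*Mn = 0.9 * 347.6492 = 312.88 kN-m

312.88


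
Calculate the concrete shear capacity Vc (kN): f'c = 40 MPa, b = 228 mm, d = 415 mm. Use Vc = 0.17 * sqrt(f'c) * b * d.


Vc = 0.17 * sqrt(40) * 228 * 415 / 1000
= 101.73 kN

101.73


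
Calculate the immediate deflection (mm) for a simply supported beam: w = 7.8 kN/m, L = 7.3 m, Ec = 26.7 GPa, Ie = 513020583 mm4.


Convert: L = 7.3 m = 7300 mm, Ec = 26.7 GPa = 26700 MPa
delta = 5 * 7.8 * 7300^4 / (384 * 26700 * 513020583)
= 21.06 mm

21.06


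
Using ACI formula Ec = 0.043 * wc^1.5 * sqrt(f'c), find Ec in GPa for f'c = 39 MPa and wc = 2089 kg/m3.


Ec = 0.043 * 2089^1.5 * sqrt(39) / 1000
= 25.64 GPa

25.64


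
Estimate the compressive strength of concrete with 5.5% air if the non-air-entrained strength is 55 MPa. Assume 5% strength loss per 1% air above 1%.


Strength loss = (5.5 - 1) * 5 = 22.5%
f'c = 55 * (1 - 22.5/100)
= 42.62 MPa

42.62


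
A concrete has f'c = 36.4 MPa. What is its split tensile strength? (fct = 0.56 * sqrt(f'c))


fct = 0.56 * sqrt(36.4)
= 0.56 * 6.033
= 3.379 MPa

3.379


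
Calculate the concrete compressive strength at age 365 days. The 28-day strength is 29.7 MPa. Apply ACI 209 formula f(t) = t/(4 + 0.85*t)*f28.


f(365) = 365 / (4 + 0.85 * 365) * 29.7
= 365 / 314.25 * 29.7
= 34.5 MPa

34.5


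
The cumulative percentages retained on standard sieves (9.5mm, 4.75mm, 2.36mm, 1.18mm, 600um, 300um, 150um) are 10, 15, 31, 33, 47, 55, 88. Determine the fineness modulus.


FM = sum(cumulative % retained) / 100
= 279 / 100
= 2.79

2.79


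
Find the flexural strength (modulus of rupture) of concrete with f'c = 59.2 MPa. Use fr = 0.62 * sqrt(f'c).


fr = 0.62 * sqrt(59.2)
= 4.77 MPa

4.77


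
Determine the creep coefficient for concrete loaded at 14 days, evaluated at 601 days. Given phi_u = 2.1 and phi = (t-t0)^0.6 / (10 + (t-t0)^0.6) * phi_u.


dt = 601 - 14 = 587
phi = 587^0.6 / (10 + 587^0.6) * 2.1
= 1.724

1.724


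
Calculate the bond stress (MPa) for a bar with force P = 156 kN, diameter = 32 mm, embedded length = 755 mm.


u = P / (pi * db * ld)
= 156 * 1000 / (pi * 32 * 755)
= 2.055 MPa

2.055


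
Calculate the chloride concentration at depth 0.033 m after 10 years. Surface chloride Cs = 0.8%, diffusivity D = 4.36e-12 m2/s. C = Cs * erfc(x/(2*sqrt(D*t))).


t_seconds = 10 * 365.25 * 24 * 3600 = 315576000.0 s
arg = 0.033 / (2 * sqrt(4.36e-12 * 315576000.0))
= 0.4448
erfc(0.4448) = 0.5293
C = 0.8 * 0.5293 = 0.4234%

0.4234


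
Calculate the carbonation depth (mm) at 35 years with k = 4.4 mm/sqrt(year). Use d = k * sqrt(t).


depth = k * sqrt(t)
= 4.4 * sqrt(35)
= 26.03 mm

26.03


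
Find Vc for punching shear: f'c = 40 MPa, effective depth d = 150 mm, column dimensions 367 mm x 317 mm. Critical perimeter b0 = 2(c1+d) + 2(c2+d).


b0 = 2*(367 + 150) + 2*(317 + 150) = 1968 mm
Vc = 0.33 * sqrt(40) * 1968 * 150 / 1000
= 616.11 kN

616.11


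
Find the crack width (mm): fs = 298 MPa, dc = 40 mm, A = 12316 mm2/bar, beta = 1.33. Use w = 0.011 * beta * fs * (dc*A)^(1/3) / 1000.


w = 0.011 * beta * fs * (dc * A)^(1/3) / 1000
= 0.011 * 1.33 * 298 * (40 * 12316)^(1/3) / 1000
= 0.344 mm

0.344


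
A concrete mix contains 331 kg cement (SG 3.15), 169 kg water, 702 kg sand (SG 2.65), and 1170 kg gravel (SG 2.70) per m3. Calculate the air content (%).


Vol cement = 331 / (3.15 * 1000) = 0.105079 m3
Vol water = 169 / 1000 = 0.169 m3
Vol sand = 702 / (2.65 * 1000) = 0.264906 m3
Vol gravel = 1170 / (2.70 * 1000) = 0.433333 m3
Total solid + water volume = 0.972318 m3
Air = (1 - 0.972318) * 100 = 2.77%

2.77
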